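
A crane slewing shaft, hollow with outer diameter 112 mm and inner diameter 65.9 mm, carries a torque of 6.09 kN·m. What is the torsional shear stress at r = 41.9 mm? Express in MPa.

J = π(d_o⁴ − d_i⁴)/32 = π(0.112⁴ − 0.0659⁴)/32 = 1.360×10^-5 m⁴.
Shear stress varies linearly with radius: τ = T·r/J = 6090 × 0.0419 / 1.360×10^-5 = 1.877×10^7 Pa.

18.8 MPa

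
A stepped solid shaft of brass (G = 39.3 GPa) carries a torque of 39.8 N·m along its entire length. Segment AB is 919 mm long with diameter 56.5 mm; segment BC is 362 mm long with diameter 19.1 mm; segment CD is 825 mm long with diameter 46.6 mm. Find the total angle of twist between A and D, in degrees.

1.76°

J_AB = π(0.0565)⁴/32 = 1.00×10^-6 m⁴; J_BC = π(0.0191)⁴/32 = 1.31×10^-8 m⁴; J_CD = π(0.0466)⁴/32 = 4.63×10^-7 m⁴.
θ = (T/G)·Σ L_i/J_i = (39.80/39.3×10⁹)·(0.919/1.00×10^-6 + 0.362/1.31×10^-8 + 0.825/4.63×10^-7) = 0.03079 rad.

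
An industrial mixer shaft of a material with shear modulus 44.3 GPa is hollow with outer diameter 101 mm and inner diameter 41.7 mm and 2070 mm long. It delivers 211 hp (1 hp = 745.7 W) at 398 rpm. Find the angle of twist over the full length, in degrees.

1.02°

ω = 2π·398/60 = 41.68 rad/s, so T = P/ω = 211×745.7 / 41.68 = 3775 N·m.
J = π(d_o⁴ − d_i⁴)/32 = π(0.101⁴ − 0.0417⁴)/32 = 9.919×10^-6 m⁴.
θ = T·L/(G·J) = 3775 × 2.07 / (44.3×10⁹ × 9.919×10^-6) = 0.01778 rad.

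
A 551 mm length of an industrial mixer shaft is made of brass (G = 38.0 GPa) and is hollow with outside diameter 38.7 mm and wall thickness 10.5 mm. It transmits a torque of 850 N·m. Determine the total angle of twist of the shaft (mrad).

58.5 mrad

J = π(d_o⁴ − d_i⁴)/32 = π(0.0387⁴ − 0.0177⁴)/32 = 2.106×10^-7 m⁴.
θ = T·L/(G·J) = 850.0 × 0.551 / (38.0×10⁹ × 2.106×10^-7) = 0.05853 rad.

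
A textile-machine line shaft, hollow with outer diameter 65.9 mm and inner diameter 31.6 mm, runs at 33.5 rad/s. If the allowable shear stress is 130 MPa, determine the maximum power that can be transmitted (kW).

232 kW

J = π(d_o⁴ − d_i⁴)/32 = π(0.0659⁴ − 0.0316⁴)/32 = 1.754×10^-6 m⁴.
T_max = τ_allow·J/r = 1.30×10^8 × 1.754×10^-6 / 0.0330 = 6919 N·m.
ω = 33.5 rad/s, so P_max = T_max·ω = 2.318×10^5 W.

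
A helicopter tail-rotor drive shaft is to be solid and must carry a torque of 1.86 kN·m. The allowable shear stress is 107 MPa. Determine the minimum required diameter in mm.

44.6 mm

For a solid shaft τ_max = 16T/(πd³), so d = (16T/(π τ_allow))^(1/3) = (16·1860/(π·1.07×10^8))^(1/3) = 0.04457 m.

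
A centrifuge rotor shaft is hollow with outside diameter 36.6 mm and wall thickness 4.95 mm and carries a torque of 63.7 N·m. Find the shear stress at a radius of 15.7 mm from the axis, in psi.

J = π(d_o⁴ − d_i⁴)/32 = π(0.0366⁴ − 0.0267⁴)/32 = 1.263×10^-7 m⁴.
Shear stress varies linearly with radius: τ = T·r/J = 63.70 × 0.0157 / 1.263×10^-7 = 7.920×10^6 Pa.

1150 psi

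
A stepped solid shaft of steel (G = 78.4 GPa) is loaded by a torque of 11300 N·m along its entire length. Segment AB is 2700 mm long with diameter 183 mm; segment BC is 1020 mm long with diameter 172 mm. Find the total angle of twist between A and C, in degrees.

J_AB = π(0.183)⁴/32 = 1.10×10^-4 m⁴; J_BC = π(0.172)⁴/32 = 8.59×10^-5 m⁴.
θ = (T/G)·Σ L_i/J_i = (11300/78.4×10⁹)·(2.70/1.10×10^-4 + 1.02/8.59×10^-5) = 5.245×10^-3 rad.

0.301°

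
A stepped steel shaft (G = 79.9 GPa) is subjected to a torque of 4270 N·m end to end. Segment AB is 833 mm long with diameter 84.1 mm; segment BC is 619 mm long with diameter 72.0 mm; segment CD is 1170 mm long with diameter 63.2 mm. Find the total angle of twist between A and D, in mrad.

J_AB = π(0.0841)⁴/32 = 4.91×10^-6 m⁴; J_BC = π(0.0720)⁴/32 = 2.64×10^-6 m⁴; J_CD = π(0.0632)⁴/32 = 1.57×10^-6 m⁴.
θ = (T/G)·Σ L_i/J_i = (4270/79.9×10⁹)·(0.833/4.91×10^-6 + 0.619/2.64×10^-6 + 1.17/1.57×10^-6) = 0.06152 rad.

61.5 mrad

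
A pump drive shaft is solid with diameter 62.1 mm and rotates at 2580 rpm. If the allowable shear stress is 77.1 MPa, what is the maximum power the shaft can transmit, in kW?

980 kW

J = πd⁴/32 = π(0.0621)⁴/32 = 1.460×10^-6 m⁴.
T_max = τ_allow·J/r = 7.71×10^7 × 1.460×10^-6 / 0.0311 = 3625 N·m.
ω = 2π·2580/60 = 270.2 rad/s, so P_max = T_max·ω = 9.795×10^5 W.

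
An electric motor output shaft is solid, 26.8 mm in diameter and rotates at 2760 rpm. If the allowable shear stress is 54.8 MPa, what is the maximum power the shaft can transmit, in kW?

59.9 kW

J = πd⁴/32 = π(0.0268)⁴/32 = 5.065×10^-8 m⁴.
T_max = τ_allow·J/r = 5.48×10^7 × 5.065×10^-8 / 0.0134 = 207.1 N·m.
ω = 2π·2760/60 = 289.0 rad/s, so P_max = T_max·ω = 5.986×10^4 W.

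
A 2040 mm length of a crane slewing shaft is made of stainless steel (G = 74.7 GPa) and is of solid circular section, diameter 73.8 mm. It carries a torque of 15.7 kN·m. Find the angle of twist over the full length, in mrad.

147 mrad

J = πd⁴/32 = π(0.0738)⁴/32 = 2.912×10^-6 m⁴.
θ = T·L/(G·J) = 15700 × 2.04 / (74.7×10⁹ × 2.912×10^-6) = 0.1472 rad.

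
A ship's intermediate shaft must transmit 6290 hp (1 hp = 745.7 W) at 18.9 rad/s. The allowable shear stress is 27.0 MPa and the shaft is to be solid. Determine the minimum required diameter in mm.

ω = 18.9 rad/s, so T = P/ω = 6290×745.7 / 18.90 = 248200 N·m.
For a solid shaft τ_max = 16T/(πd³), so d = (16T/(π τ_allow))^(1/3) = (16·248200/(π·2.70×10^7))^(1/3) = 0.3604 m.

360 mm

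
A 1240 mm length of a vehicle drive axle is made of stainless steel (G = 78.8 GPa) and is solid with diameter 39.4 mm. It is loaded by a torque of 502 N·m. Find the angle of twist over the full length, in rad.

J = πd⁴/32 = π(0.0394)⁴/32 = 2.366×10^-7 m⁴.
θ = T·L/(G·J) = 502.0 × 1.24 / (78.8×10⁹ × 2.366×10^-7) = 0.03339 rad.

0.0334 rad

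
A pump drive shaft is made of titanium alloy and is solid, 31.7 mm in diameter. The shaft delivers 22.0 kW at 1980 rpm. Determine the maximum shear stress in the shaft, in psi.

ω = 2π·1980/60 = 207.3 rad/s, so T = P/ω = 22.0×10³ / 207.3 = 106.1 N·m.
J = πd⁴/32 = π(0.0317)⁴/32 = 9.914×10^-8 m⁴.
τ_max = T·r/J = 106.1 × 0.0158 / 9.914×10^-8 = 1.696×10^7 Pa.

2460 psi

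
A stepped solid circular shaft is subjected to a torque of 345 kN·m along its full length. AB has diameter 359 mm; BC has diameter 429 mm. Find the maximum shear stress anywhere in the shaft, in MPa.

38.0 MPa

Under the same torque, τ_max = 16T/(πd³) is largest where d is smallest — segment AB (d = 359 mm).
τ_max = 16·345000/(π·(0.359)³) = 3.798×10^7 Pa.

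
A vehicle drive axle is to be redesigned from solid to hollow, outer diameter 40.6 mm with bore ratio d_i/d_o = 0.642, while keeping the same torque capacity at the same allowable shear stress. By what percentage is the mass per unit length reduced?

33.4 %

Equal τ_max and T ⇒ the solid shaft needs d_s³ = d_o³(1−k⁴), so d_s = 40.6·(1−0.642⁴)^(1/3) = 38.16 mm.
Area ratio A_h/A_s = d_o²(1−k²)/d_s² = (1−k²)/(1−k⁴)^(2/3) = 0.6655.
Mass saving = 1 − 0.6655 = 33.4 %.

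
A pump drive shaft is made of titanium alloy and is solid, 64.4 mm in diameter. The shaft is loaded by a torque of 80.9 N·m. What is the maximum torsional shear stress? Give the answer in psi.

224 psi

J = πd⁴/32 = π(0.0644)⁴/32 = 1.689×10^-6 m⁴.
τ_max = T·r/J = 80.90 × 0.0322 / 1.689×10^-6 = 1.543×10^6 Pa.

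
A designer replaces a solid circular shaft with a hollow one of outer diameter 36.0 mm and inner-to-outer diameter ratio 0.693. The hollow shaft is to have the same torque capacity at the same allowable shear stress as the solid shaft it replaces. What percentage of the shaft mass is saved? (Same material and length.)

Equal τ_max and T ⇒ the solid shaft needs d_s³ = d_o³(1−k⁴), so d_s = 36.0·(1−0.693⁴)^(1/3) = 32.99 mm.
Area ratio A_h/A_s = d_o²(1−k²)/d_s² = (1−k²)/(1−k⁴)^(2/3) = 0.6190.
Mass saving = 1 − 0.6190 = 38.1 %.

38.1 %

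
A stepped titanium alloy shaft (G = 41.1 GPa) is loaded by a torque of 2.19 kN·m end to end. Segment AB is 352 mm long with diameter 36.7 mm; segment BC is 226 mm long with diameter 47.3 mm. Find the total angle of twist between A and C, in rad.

J_AB = π(0.0367)⁴/32 = 1.78×10^-7 m⁴; J_BC = π(0.0473)⁴/32 = 4.91×10^-7 m⁴.
θ = (T/G)·Σ L_i/J_i = (2190/41.1×10⁹)·(0.352/1.78×10^-7 + 0.226/4.91×10^-7) = 0.1298 rad.

0.130 rad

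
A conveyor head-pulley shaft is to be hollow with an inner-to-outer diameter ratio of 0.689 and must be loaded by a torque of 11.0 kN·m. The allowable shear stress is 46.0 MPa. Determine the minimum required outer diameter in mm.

116 mm

For a hollow shaft with d_i/d_o = 0.689: τ_max = 16T/(π d_o³ (1−k⁴)), so d_o = [16T/(π τ_allow (1−k⁴))]^(1/3) = [16·11000/(π·4.60×10^7·0.7746)]^(1/3) = 0.1163 m.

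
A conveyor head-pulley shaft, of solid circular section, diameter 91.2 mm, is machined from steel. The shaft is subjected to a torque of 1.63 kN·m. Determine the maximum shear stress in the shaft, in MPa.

J = πd⁴/32 = π(0.0912)⁴/32 = 6.792×10^-6 m⁴.
τ_max = T·r/J = 1630 × 0.0456 / 6.792×10^-6 = 1.094×10^7 Pa.

10.9 MPa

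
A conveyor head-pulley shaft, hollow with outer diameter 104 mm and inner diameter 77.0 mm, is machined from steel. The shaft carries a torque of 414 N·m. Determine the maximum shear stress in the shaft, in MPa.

J = π(d_o⁴ − d_i⁴)/32 = π(0.104⁴ − 0.0770⁴)/32 = 8.034×10^-6 m⁴.
τ_max = T·r/J = 414.0 × 0.0520 / 8.034×10^-6 = 2.680×10^6 Pa.

2.68 MPa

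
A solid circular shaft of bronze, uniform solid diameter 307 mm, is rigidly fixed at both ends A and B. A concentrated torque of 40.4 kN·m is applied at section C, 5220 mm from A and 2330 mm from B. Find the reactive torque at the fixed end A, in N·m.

12500 N·m

With uniform GJ and both ends fixed, compatibility θ_AC = θ_CB gives T_A·a = T_B·b, together with T_A + T_B = T₀.
T_A = T₀·b/(a+b) = 40400·2330/7550 = 12470 N·m; T_B = 27930 N·m.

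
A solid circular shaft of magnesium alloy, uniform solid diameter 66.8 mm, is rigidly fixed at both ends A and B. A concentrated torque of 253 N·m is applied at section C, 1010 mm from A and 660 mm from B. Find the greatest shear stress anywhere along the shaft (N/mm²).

With uniform GJ and both ends fixed, compatibility θ_AC = θ_CB gives T_A·a = T_B·b, together with T_A + T_B = T₀.
T_A = T₀·b/(a+b) = 253.0·660/1670 = 99.99 N·m; T_B = 153.0 N·m.
τ in each portion: τ_AC = 1.71×10^6 Pa, τ_CB = 2.61×10^6 Pa; maximum is in CB.
τ_max = T_CB·r/J = 153.0·0.0334/1.95×10^-6 = 2.614×10^6 Pa.

2.61 N/mm²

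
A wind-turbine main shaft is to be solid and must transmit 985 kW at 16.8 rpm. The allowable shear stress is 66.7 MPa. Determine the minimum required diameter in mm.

ω = 2π·16.8/60 = 1.759 rad/s, so T = P/ω = 985×10³ / 1.759 = 559900 N·m.
For a solid shaft τ_max = 16T/(πd³), so d = (16T/(π τ_allow))^(1/3) = (16·559900/(π·6.67×10^7))^(1/3) = 0.3497 m.

350 mm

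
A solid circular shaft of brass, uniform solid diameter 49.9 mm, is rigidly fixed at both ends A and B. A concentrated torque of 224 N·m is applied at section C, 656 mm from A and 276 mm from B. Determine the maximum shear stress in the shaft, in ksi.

0.937 ksi

With uniform GJ and both ends fixed, compatibility θ_AC = θ_CB gives T_A·a = T_B·b, together with T_A + T_B = T₀.
T_A = T₀·b/(a+b) = 224.0·276/932.0 = 66.33 N·m; T_B = 157.7 N·m.
τ in each portion: τ_AC = 2.72×10^6 Pa, τ_CB = 6.46×10^6 Pa; maximum is in CB.
τ_max = T_CB·r/J = 157.7·0.0249/6.09×10^-7 = 6.463×10^6 Pa.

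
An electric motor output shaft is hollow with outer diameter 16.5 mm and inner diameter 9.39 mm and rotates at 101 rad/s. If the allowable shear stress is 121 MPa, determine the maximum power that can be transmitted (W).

9650 W

J = π(d_o⁴ − d_i⁴)/32 = π(0.0165⁴ − 0.00939⁴)/32 = 6.513×10^-9 m⁴.
T_max = τ_allow·J/r = 1.21×10^8 × 6.513×10^-9 / 0.00825 = 95.53 N·m.
ω = 101 rad/s, so P_max = T_max·ω = 9649 W.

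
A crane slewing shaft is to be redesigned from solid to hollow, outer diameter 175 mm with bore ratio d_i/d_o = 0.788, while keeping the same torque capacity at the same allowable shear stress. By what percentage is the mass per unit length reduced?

47.6 %

Equal τ_max and T ⇒ the solid shaft needs d_s³ = d_o³(1−k⁴), so d_s = 175·(1−0.788⁴)^(1/3) = 148.8 mm.
Area ratio A_h/A_s = d_o²(1−k²)/d_s² = (1−k²)/(1−k⁴)^(2/3) = 0.5245.
Mass saving = 1 − 0.5245 = 47.6 %.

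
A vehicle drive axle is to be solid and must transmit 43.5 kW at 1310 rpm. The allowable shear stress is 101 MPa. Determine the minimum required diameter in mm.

ω = 2π·1310/60 = 137.2 rad/s, so T = P/ω = 43.5×10³ / 137.2 = 317.1 N·m.
For a solid shaft τ_max = 16T/(πd³), so d = (16T/(π τ_allow))^(1/3) = (16·317.1/(π·1.01×10^8))^(1/3) = 0.02519 m.

25.2 mm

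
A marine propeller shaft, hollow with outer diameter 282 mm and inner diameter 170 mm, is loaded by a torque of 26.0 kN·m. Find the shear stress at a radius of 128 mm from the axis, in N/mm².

J = π(d_o⁴ − d_i⁴)/32 = π(0.282⁴ − 0.170⁴)/32 = 5.389×10^-4 m⁴.
Shear stress varies linearly with radius: τ = T·r/J = 26000 × 0.128 / 5.389×10^-4 = 6.176×10^6 Pa.

6.18 N/mm²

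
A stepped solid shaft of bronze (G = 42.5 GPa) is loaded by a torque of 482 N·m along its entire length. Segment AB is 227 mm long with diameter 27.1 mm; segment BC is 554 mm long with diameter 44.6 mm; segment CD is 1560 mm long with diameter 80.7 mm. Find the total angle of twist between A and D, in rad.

J_AB = π(0.0271)⁴/32 = 5.30×10^-8 m⁴; J_BC = π(0.0446)⁴/32 = 3.88×10^-7 m⁴; J_CD = π(0.0807)⁴/32 = 4.16×10^-6 m⁴.
θ = (T/G)·Σ L_i/J_i = (482.0/42.5×10⁹)·(0.227/5.30×10^-8 + 0.554/3.88×10^-7 + 1.56/4.16×10^-6) = 0.06904 rad.

0.0690 rad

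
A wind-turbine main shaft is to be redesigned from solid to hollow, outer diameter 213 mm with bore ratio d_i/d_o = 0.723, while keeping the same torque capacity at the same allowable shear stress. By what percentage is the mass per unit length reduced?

Equal τ_max and T ⇒ the solid shaft needs d_s³ = d_o³(1−k⁴), so d_s = 213·(1−0.723⁴)^(1/3) = 191.5 mm.
Area ratio A_h/A_s = d_o²(1−k²)/d_s² = (1−k²)/(1−k⁴)^(2/3) = 0.5904.
Mass saving = 1 − 0.5904 = 41.0 %.

41.0 %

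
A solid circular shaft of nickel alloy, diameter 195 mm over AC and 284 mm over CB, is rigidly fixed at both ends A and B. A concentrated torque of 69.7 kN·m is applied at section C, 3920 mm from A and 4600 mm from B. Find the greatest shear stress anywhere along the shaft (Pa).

Compatibility: T_A·a/J_AC = T_B·b/J_CB with T_A + T_B = T₀.
J_AC = 1.42×10^-4 m⁴, J_CB = 6.39×10^-4 m⁴, so T_A = T₀·(J_AC/a)/((J_AC/a)+(J_CB/b)) = 14420 N·m, T_B = 55280 N·m.
τ in each portion: τ_AC = 9.90×10^6 Pa, τ_CB = 1.23×10^7 Pa; maximum is in CB.
τ_max = T_CB·r/J = 55280·0.142/6.39×10^-4 = 1.229×10^7 Pa.

1.23e7 Pa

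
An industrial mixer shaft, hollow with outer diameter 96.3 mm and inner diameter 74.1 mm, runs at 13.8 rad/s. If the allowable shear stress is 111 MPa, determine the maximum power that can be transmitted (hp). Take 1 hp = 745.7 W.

J = π(d_o⁴ − d_i⁴)/32 = π(0.0963⁴ − 0.0741⁴)/32 = 5.483×10^-6 m⁴.
T_max = τ_allow·J/r = 1.11×10^8 × 5.483×10^-6 / 0.0481 = 12640 N·m.
ω = 13.8 rad/s, so P_max = T_max·ω = 1.744×10^5 W.

234 hp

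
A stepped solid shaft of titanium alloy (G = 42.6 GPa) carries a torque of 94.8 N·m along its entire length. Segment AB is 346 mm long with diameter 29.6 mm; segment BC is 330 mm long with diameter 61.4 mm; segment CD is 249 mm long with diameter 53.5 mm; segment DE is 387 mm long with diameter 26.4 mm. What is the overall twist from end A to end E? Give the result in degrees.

1.69°

J_AB = π(0.0296)⁴/32 = 7.54×10^-8 m⁴; J_BC = π(0.0614)⁴/32 = 1.40×10^-6 m⁴; J_CD = π(0.0535)⁴/32 = 8.04×10^-7 m⁴; J_DE = π(0.0264)⁴/32 = 4.77×10^-8 m⁴.
θ = (T/G)·Σ L_i/J_i = (94.80/42.6×10⁹)·(0.346/7.54×10^-8 + 0.330/1.40×10^-6 + 0.249/8.04×10^-7 + 0.387/4.77×10^-8) = 0.02949 rad.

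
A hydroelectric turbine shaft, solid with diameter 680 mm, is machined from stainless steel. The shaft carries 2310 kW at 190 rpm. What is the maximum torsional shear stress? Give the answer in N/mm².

ω = 2π·190/60 = 19.90 rad/s, so T = P/ω = 2310×10³ / 19.90 = 116100 N·m.
J = πd⁴/32 = π(0.680)⁴/32 = 0.02099 m⁴.
τ_max = T·r/J = 116100 × 0.340 / 0.02099 = 1.880×10^6 Pa.

1.88 N/mm²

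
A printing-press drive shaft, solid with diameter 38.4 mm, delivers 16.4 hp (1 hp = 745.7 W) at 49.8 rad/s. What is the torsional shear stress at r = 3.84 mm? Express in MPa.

4.42 MPa

ω = 49.8 rad/s, so T = P/ω = 16.4×745.7 / 49.80 = 245.6 N·m.
J = πd⁴/32 = π(0.0384)⁴/32 = 2.135×10^-7 m⁴.
Shear stress varies linearly with radius: τ = T·r/J = 245.6 × 0.00384 / 2.135×10^-7 = 4.418×10^6 Pa.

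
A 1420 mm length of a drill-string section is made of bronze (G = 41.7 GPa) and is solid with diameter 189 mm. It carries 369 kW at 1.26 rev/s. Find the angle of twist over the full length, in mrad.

ω = 2π·1.26 = 7.917 rad/s, so T = P/ω = 369×10³ / 7.917 = 46610 N·m.
J = πd⁴/32 = π(0.189)⁴/32 = 1.253×10^-4 m⁴.
θ = T·L/(G·J) = 46610 × 1.42 / (41.7×10⁹ × 1.253×10^-4) = 0.01267 rad.

12.7 mrad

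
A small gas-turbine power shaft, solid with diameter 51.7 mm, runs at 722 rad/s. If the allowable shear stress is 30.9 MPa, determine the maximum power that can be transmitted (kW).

J = πd⁴/32 = π(0.0517)⁴/32 = 7.014×10^-7 m⁴.
T_max = τ_allow·J/r = 3.09×10^7 × 7.014×10^-7 / 0.0259 = 838.4 N·m.
ω = 722 rad/s, so P_max = T_max·ω = 6.053×10^5 W.

605 kW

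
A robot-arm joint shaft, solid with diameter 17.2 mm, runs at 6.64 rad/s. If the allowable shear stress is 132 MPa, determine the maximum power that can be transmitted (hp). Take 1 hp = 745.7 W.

J = πd⁴/32 = π(0.0172)⁴/32 = 8.592×10^-9 m⁴.
T_max = τ_allow·J/r = 1.32×10^8 × 8.592×10^-9 / 0.00860 = 131.9 N·m.
ω = 6.64 rad/s, so P_max = T_max·ω = 875.7 W.

1.17 hp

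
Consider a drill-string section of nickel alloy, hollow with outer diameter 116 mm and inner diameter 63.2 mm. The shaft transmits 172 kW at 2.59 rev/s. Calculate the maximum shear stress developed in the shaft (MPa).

ω = 2π·2.59 = 16.27 rad/s, so T = P/ω = 172×10³ / 16.27 = 10570 N·m.
J = π(d_o⁴ − d_i⁴)/32 = π(0.116⁴ − 0.0632⁴)/32 = 1.621×10^-5 m⁴.
τ_max = T·r/J = 10570 × 0.0580 / 1.621×10^-5 = 3.782×10^7 Pa.

37.8 MPa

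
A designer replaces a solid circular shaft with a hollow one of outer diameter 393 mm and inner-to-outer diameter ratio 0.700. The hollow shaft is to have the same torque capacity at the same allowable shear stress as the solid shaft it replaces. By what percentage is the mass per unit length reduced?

38.8 %

Equal τ_max and T ⇒ the solid shaft needs d_s³ = d_o³(1−k⁴), so d_s = 393·(1−0.700⁴)^(1/3) = 358.6 mm.
Area ratio A_h/A_s = d_o²(1−k²)/d_s² = (1−k²)/(1−k⁴)^(2/3) = 0.6124.
Mass saving = 1 − 0.6124 = 38.8 %.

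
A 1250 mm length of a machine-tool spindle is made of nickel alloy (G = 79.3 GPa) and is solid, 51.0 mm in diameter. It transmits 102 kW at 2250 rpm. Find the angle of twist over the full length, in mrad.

ω = 2π·2250/60 = 235.6 rad/s, so T = P/ω = 102×10³ / 235.6 = 432.9 N·m.
J = πd⁴/32 = π(0.0510)⁴/32 = 6.642×10^-7 m⁴.
θ = T·L/(G·J) = 432.9 × 1.25 / (79.3×10⁹ × 6.642×10^-7) = 0.01027 rad.

10.3 mrad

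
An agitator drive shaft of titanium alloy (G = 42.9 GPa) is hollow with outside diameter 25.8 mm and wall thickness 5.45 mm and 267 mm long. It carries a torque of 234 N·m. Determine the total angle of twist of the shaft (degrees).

J = π(d_o⁴ − d_i⁴)/32 = π(0.0258⁴ − 0.0149⁴)/32 = 3.866×10^-8 m⁴.
θ = T·L/(G·J) = 234.0 × 0.267 / (42.9×10⁹ × 3.866×10^-8) = 0.03767 rad.

2.16°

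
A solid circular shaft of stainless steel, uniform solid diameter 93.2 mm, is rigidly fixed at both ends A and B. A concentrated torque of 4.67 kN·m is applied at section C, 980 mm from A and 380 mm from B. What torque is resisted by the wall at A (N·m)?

With uniform GJ and both ends fixed, compatibility θ_AC = θ_CB gives T_A·a = T_B·b, together with T_A + T_B = T₀.
T_A = T₀·b/(a+b) = 4670·380/1360 = 1305 N·m; T_B = 3365 N·m.

1300 N·m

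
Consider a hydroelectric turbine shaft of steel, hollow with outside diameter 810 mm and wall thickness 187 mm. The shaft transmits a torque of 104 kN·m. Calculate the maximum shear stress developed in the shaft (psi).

158 psi

J = π(d_o⁴ − d_i⁴)/32 = π(0.810⁴ − 0.436⁴)/32 = 0.03871 m⁴.
τ_max = T·r/J = 104000 × 0.405 / 0.03871 = 1.088×10^6 Pa.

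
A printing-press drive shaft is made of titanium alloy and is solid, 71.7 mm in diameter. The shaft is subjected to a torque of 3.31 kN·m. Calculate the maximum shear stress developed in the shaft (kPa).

J = πd⁴/32 = π(0.0717)⁴/32 = 2.595×10^-6 m⁴.
τ_max = T·r/J = 3310 × 0.0358 / 2.595×10^-6 = 4.573×10^7 Pa.

45700 kPa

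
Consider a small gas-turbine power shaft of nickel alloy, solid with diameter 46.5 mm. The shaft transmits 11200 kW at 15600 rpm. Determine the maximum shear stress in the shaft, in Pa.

3.47e8 Pa

ω = 2π·15600/60 = 1634 rad/s, so T = P/ω = 11200×10³ / 1634 = 6856 N·m.
J = πd⁴/32 = π(0.0465)⁴/32 = 4.590×10^-7 m⁴.
τ_max = T·r/J = 6856 × 0.0232 / 4.590×10^-7 = 3.473×10^8 Pa.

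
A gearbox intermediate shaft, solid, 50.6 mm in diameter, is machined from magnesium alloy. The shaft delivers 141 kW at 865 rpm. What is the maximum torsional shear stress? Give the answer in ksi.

8.88 ksi

ω = 2π·865/60 = 90.58 rad/s, so T = P/ω = 141×10³ / 90.58 = 1557 N·m.
J = πd⁴/32 = π(0.0506)⁴/32 = 6.436×10^-7 m⁴.
τ_max = T·r/J = 1557 × 0.0253 / 6.436×10^-7 = 6.119×10^7 Pa.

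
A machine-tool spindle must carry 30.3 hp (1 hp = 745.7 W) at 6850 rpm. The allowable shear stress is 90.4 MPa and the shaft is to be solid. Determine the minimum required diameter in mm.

ω = 2π·6850/60 = 717.3 rad/s, so T = P/ω = 30.3×745.7 / 717.3 = 31.50 N·m.
For a solid shaft τ_max = 16T/(πd³), so d = (16T/(π τ_allow))^(1/3) = (16·31.50/(π·9.04×10^7))^(1/3) = 0.01211 m.

12.1 mm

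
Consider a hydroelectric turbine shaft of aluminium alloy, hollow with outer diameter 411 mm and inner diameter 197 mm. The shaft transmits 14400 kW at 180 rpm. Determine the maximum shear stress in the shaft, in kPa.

ω = 2π·180/60 = 18.85 rad/s, so T = P/ω = 14400×10³ / 18.85 = 763900 N·m.
J = π(d_o⁴ − d_i⁴)/32 = π(0.411⁴ − 0.197⁴)/32 = 2.653×10^-3 m⁴.
τ_max = T·r/J = 763900 × 0.205 / 2.653×10^-3 = 5.916×10^7 Pa.

59200 kPa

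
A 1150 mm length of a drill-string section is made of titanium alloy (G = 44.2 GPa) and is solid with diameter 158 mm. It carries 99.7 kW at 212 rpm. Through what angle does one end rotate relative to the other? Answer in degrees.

0.109°

ω = 2π·212/60 = 22.20 rad/s, so T = P/ω = 99.7×10³ / 22.20 = 4491 N·m.
J = πd⁴/32 = π(0.158)⁴/32 = 6.118×10^-5 m⁴.
θ = T·L/(G·J) = 4491 × 1.15 / (44.2×10⁹ × 6.118×10^-5) = 1.910×10^-3 rad.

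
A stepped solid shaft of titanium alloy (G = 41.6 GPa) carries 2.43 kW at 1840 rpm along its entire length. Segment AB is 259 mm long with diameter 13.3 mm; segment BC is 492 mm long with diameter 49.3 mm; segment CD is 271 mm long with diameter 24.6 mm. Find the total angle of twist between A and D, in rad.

0.0281 rad

ω = 2π·1840/60 = 192.7 rad/s, so T = P/ω = 2.43×10³ / 192.7 = 12.61 N·m.
J_AB = π(0.0133)⁴/32 = 3.07×10^-9 m⁴; J_BC = π(0.0493)⁴/32 = 5.80×10^-7 m⁴; J_CD = π(0.0246)⁴/32 = 3.60×10^-8 m⁴.
θ = (T/G)·Σ L_i/J_i = (12.61/41.6×10⁹)·(0.259/3.07×10^-9 + 0.492/5.80×10^-7 + 0.271/3.60×10^-8) = 0.02810 rad.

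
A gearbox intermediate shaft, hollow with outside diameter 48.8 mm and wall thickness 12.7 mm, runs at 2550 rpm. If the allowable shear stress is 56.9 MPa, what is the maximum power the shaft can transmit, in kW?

J = π(d_o⁴ − d_i⁴)/32 = π(0.0488⁴ − 0.0234⁴)/32 = 5.273×10^-7 m⁴.
T_max = τ_allow·J/r = 5.69×10^7 × 5.273×10^-7 / 0.0244 = 1230 N·m.
ω = 2π·2550/60 = 267.0 rad/s, so P_max = T_max·ω = 3.284×10^5 W.

328 kW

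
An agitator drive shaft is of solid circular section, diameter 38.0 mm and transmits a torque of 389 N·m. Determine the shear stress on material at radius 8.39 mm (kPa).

J = πd⁴/32 = π(0.0380)⁴/32 = 2.047×10^-7 m⁴.
Shear stress varies linearly with radius: τ = T·r/J = 389.0 × 0.00839 / 2.047×10^-7 = 1.594×10^7 Pa.

15900 kPa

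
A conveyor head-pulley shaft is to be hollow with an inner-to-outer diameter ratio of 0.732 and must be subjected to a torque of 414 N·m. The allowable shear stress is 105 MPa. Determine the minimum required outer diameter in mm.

For a hollow shaft with d_i/d_o = 0.732: τ_max = 16T/(π d_o³ (1−k⁴)), so d_o = [16T/(π τ_allow (1−k⁴))]^(1/3) = [16·414.0/(π·1.05×10^8·0.7129)]^(1/3) = 0.03043 m.

30.4 mm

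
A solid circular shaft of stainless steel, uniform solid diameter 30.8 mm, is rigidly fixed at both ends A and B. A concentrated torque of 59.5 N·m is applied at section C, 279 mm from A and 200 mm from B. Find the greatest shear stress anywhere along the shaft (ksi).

0.876 ksi

With uniform GJ and both ends fixed, compatibility θ_AC = θ_CB gives T_A·a = T_B·b, together with T_A + T_B = T₀.
T_A = T₀·b/(a+b) = 59.50·200/479.0 = 24.84 N·m; T_B = 34.66 N·m.
τ in each portion: τ_AC = 4.33×10^6 Pa, τ_CB = 6.04×10^6 Pa; maximum is in CB.
τ_max = T_CB·r/J = 34.66·0.0154/8.83×10^-8 = 6.041×10^6 Pa.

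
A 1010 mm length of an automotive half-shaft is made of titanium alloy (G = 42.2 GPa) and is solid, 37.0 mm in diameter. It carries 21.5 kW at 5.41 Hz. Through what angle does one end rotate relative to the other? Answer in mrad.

ω = 2π·5.41 = 33.99 rad/s, so T = P/ω = 21.5×10³ / 33.99 = 632.5 N·m.
J = πd⁴/32 = π(0.0370)⁴/32 = 1.840×10^-7 m⁴.
θ = T·L/(G·J) = 632.5 × 1.01 / (42.2×10⁹ × 1.840×10^-7) = 0.08227 rad.

82.3 mrad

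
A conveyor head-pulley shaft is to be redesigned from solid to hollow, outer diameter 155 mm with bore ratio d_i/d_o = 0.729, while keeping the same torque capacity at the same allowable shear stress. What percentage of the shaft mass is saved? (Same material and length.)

Equal τ_max and T ⇒ the solid shaft needs d_s³ = d_o³(1−k⁴), so d_s = 155·(1−0.729⁴)^(1/3) = 138.8 mm.
Area ratio A_h/A_s = d_o²(1−k²)/d_s² = (1−k²)/(1−k⁴)^(2/3) = 0.5846.
Mass saving = 1 − 0.5846 = 41.5 %.

41.5 %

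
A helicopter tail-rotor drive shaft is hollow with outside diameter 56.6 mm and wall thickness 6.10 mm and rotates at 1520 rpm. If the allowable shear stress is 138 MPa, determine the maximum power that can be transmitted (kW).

J = π(d_o⁴ − d_i⁴)/32 = π(0.0566⁴ − 0.0444⁴)/32 = 6.260×10^-7 m⁴.
T_max = τ_allow·J/r = 1.38×10^8 × 6.260×10^-7 / 0.0283 = 3053 N·m.
ω = 2π·1520/60 = 159.2 rad/s, so P_max = T_max·ω = 4.859×10^5 W.

486 kW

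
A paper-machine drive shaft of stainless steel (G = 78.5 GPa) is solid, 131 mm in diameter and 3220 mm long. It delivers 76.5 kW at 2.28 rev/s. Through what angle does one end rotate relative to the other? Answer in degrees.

ω = 2π·2.28 = 14.33 rad/s, so T = P/ω = 76.5×10³ / 14.33 = 5340 N·m.
J = πd⁴/32 = π(0.131)⁴/32 = 2.891×10^-5 m⁴.
θ = T·L/(G·J) = 5340 × 3.22 / (78.5×10⁹ × 2.891×10^-5) = 7.576×10^-3 rad.

0.434°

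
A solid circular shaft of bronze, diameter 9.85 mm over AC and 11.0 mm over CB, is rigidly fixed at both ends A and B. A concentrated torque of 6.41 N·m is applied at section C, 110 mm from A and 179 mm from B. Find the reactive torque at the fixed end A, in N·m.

3.28 N·m

Compatibility: T_A·a/J_AC = T_B·b/J_CB with T_A + T_B = T₀.
J_AC = 9.24×10^-10 m⁴, J_CB = 1.44×10^-9 m⁴, so T_A = T₀·(J_AC/a)/((J_AC/a)+(J_CB/b)) = 3.277 N·m, T_B = 3.133 N·m.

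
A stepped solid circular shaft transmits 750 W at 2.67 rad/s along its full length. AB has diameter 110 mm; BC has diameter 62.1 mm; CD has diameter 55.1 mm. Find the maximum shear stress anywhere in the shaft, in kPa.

ω = 2.67 rad/s, so T = P/ω = 750 / 2.670 = 280.9 N·m.
Under the same torque, τ_max = 16T/(πd³) is largest where d is smallest — segment CD (d = 55.1 mm).
τ_max = 16·280.9/(π·(0.0551)³) = 8.552×10^6 Pa.

8550 kPa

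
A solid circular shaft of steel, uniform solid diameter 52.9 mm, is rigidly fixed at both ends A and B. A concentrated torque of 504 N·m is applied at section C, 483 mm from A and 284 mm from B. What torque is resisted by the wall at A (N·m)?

With uniform GJ and both ends fixed, compatibility θ_AC = θ_CB gives T_A·a = T_B·b, together with T_A + T_B = T₀.
T_A = T₀·b/(a+b) = 504.0·284/767.0 = 186.6 N·m; T_B = 317.4 N·m.

187 N·m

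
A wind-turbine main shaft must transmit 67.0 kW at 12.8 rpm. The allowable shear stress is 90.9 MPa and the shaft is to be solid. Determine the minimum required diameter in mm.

ω = 2π·12.8/60 = 1.340 rad/s, so T = P/ω = 67.0×10³ / 1.340 = 49980 N·m.
For a solid shaft τ_max = 16T/(πd³), so d = (16T/(π τ_allow))^(1/3) = (16·49980/(π·9.09×10^7))^(1/3) = 0.1410 m.

141 mm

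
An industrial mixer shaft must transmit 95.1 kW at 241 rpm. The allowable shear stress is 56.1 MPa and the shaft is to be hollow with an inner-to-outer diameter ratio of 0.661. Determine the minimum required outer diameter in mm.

ω = 2π·241/60 = 25.24 rad/s, so T = P/ω = 95.1×10³ / 25.24 = 3768 N·m.
For a hollow shaft with d_i/d_o = 0.661: τ_max = 16T/(π d_o³ (1−k⁴)), so d_o = [16T/(π τ_allow (1−k⁴))]^(1/3) = [16·3768/(π·5.61×10^7·0.8091)]^(1/3) = 0.07506 m.

75.1 mm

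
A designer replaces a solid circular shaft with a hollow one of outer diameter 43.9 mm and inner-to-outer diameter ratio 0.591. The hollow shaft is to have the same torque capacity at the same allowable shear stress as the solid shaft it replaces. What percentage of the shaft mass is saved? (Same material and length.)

Equal τ_max and T ⇒ the solid shaft needs d_s³ = d_o³(1−k⁴), so d_s = 43.9·(1−0.591⁴)^(1/3) = 42.04 mm.
Area ratio A_h/A_s = d_o²(1−k²)/d_s² = (1−k²)/(1−k⁴)^(2/3) = 0.7097.
Mass saving = 1 − 0.7097 = 29.0 %.

29.0 %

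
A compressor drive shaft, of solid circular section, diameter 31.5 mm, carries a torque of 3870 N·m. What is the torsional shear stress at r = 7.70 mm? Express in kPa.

308000 kPa

J = πd⁴/32 = π(0.0315)⁴/32 = 9.666×10^-8 m⁴.
Shear stress varies linearly with radius: τ = T·r/J = 3870 × 0.00770 / 9.666×10^-8 = 3.083×10^8 Pa.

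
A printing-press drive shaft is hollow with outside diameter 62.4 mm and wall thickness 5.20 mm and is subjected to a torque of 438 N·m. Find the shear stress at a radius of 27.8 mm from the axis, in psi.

2290 psi

J = π(d_o⁴ − d_i⁴)/32 = π(0.0624⁴ − 0.0520⁴)/32 = 7.706×10^-7 m⁴.
Shear stress varies linearly with radius: τ = T·r/J = 438.0 × 0.0278 / 7.706×10^-7 = 1.580×10^7 Pa.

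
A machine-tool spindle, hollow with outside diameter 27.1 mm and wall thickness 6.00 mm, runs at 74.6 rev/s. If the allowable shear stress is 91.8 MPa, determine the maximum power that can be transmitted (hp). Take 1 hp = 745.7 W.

J = π(d_o⁴ − d_i⁴)/32 = π(0.0271⁴ − 0.0151⁴)/32 = 4.785×10^-8 m⁴.
T_max = τ_allow·J/r = 9.18×10^7 × 4.785×10^-8 / 0.0136 = 324.2 N·m.
ω = 2π·74.6 = 468.7 rad/s, so P_max = T_max·ω = 1.519×10^5 W.

204 hp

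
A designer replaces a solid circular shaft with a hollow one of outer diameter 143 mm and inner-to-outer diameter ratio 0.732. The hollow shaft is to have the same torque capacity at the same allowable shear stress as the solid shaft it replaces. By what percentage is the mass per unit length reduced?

41.8 %

Equal τ_max and T ⇒ the solid shaft needs d_s³ = d_o³(1−k⁴), so d_s = 143·(1−0.732⁴)^(1/3) = 127.7 mm.
Area ratio A_h/A_s = d_o²(1−k²)/d_s² = (1−k²)/(1−k⁴)^(2/3) = 0.5817.
Mass saving = 1 − 0.5817 = 41.8 %.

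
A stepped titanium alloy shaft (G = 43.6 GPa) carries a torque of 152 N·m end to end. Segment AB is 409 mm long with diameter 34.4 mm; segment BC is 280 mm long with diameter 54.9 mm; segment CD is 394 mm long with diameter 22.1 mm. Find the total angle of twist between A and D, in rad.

J_AB = π(0.0344)⁴/32 = 1.37×10^-7 m⁴; J_BC = π(0.0549)⁴/32 = 8.92×10^-7 m⁴; J_CD = π(0.0221)⁴/32 = 2.34×10^-8 m⁴.
θ = (T/G)·Σ L_i/J_i = (152.0/43.6×10⁹)·(0.409/1.37×10^-7 + 0.280/8.92×10^-7 + 0.394/2.34×10^-8) = 0.07012 rad.

0.0701 rad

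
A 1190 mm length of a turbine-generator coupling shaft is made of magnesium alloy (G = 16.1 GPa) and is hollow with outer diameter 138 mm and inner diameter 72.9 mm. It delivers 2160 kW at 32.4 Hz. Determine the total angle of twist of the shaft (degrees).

1.37°

ω = 2π·32.4 = 203.6 rad/s, so T = P/ω = 2160×10³ / 203.6 = 10610 N·m.
J = π(d_o⁴ − d_i⁴)/32 = π(0.138⁴ − 0.0729⁴)/32 = 3.283×10^-5 m⁴.
θ = T·L/(G·J) = 10610 × 1.19 / (16.1×10⁹ × 3.283×10^-5) = 0.02389 rad.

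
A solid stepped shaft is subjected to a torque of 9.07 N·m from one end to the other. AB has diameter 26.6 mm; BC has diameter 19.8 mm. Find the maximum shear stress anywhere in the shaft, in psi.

863 psi

Under the same torque, τ_max = 16T/(πd³) is largest where d is smallest — segment BC (d = 19.8 mm).
τ_max = 16·9.070/(π·(0.0198)³) = 5.951×10^6 Pa.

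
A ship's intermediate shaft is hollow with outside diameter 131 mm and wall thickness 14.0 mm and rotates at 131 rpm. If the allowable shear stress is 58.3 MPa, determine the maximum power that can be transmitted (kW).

218 kW

J = π(d_o⁴ − d_i⁴)/32 = π(0.131⁴ − 0.103⁴)/32 = 1.786×10^-5 m⁴.
T_max = τ_allow·J/r = 5.83×10^7 × 1.786×10^-5 / 0.0655 = 15900 N·m.
ω = 2π·131/60 = 13.72 rad/s, so P_max = T_max·ω = 2.181×10^5 W.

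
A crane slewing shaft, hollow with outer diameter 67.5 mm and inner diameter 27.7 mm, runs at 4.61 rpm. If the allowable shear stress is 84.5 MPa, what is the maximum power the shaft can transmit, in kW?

J = π(d_o⁴ − d_i⁴)/32 = π(0.0675⁴ − 0.0277⁴)/32 = 1.980×10^-6 m⁴.
T_max = τ_allow·J/r = 8.45×10^7 × 1.980×10^-6 / 0.0338 = 4958 N·m.
ω = 2π·4.61/60 = 0.4828 rad/s, so P_max = T_max·ω = 2393 W.

2.39 kW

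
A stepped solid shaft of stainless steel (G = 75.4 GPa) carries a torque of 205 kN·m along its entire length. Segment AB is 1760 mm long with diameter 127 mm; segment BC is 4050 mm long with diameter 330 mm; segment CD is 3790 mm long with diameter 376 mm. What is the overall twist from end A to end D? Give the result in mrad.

J_AB = π(0.127)⁴/32 = 2.55×10^-5 m⁴; J_BC = π(0.330)⁴/32 = 1.16×10^-3 m⁴; J_CD = π(0.376)⁴/32 = 1.96×10^-3 m⁴.
θ = (T/G)·Σ L_i/J_i = (205000/75.4×10⁹)·(1.76/2.55×10^-5 + 4.05/1.16×10^-3 + 3.79/1.96×10^-3) = 0.2021 rad.

202 mrad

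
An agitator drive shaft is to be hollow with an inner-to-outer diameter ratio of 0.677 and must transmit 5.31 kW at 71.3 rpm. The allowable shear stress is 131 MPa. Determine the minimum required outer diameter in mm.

ω = 2π·71.3/60 = 7.467 rad/s, so T = P/ω = 5.31×10³ / 7.467 = 711.2 N·m.
For a hollow shaft with d_i/d_o = 0.677: τ_max = 16T/(π d_o³ (1−k⁴)), so d_o = [16T/(π τ_allow (1−k⁴))]^(1/3) = [16·711.2/(π·1.31×10^8·0.7899)]^(1/3) = 0.03271 m.

32.7 mm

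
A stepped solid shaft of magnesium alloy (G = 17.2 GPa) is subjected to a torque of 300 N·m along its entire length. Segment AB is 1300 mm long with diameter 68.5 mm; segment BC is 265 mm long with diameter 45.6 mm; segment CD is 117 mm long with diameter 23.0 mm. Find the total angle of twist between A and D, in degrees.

J_AB = π(0.0685)⁴/32 = 2.16×10^-6 m⁴; J_BC = π(0.0456)⁴/32 = 4.24×10^-7 m⁴; J_CD = π(0.0230)⁴/32 = 2.75×10^-8 m⁴.
θ = (T/G)·Σ L_i/J_i = (300.0/17.2×10⁹)·(1.30/2.16×10^-6 + 0.265/4.24×10^-7 + 0.117/2.75×10^-8) = 0.09566 rad.

5.48°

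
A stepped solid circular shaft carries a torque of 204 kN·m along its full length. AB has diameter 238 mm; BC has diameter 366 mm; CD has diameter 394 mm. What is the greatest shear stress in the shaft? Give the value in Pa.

7.71e7 Pa

Under the same torque, τ_max = 16T/(πd³) is largest where d is smallest — segment AB (d = 238 mm).
τ_max = 16·204000/(π·(0.238)³) = 7.707×10^7 Pa.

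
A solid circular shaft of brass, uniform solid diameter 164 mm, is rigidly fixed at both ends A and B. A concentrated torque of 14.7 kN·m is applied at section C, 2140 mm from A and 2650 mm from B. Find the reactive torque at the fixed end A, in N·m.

With uniform GJ and both ends fixed, compatibility θ_AC = θ_CB gives T_A·a = T_B·b, together with T_A + T_B = T₀.
T_A = T₀·b/(a+b) = 14700·2650/4790 = 8133 N·m; T_B = 6567 N·m.

8130 N·m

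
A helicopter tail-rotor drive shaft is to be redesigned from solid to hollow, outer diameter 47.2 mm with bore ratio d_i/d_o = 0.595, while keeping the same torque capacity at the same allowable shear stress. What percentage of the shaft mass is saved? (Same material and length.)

Equal τ_max and T ⇒ the solid shaft needs d_s³ = d_o³(1−k⁴), so d_s = 47.2·(1−0.595⁴)^(1/3) = 45.14 mm.
Area ratio A_h/A_s = d_o²(1−k²)/d_s² = (1−k²)/(1−k⁴)^(2/3) = 0.7063.
Mass saving = 1 − 0.7063 = 29.4 %.

29.4 %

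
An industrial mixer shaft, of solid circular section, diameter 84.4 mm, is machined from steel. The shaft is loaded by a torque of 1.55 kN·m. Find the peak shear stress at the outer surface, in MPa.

13.1 MPa

J = πd⁴/32 = π(0.0844)⁴/32 = 4.982×10^-6 m⁴.
τ_max = T·r/J = 1550 × 0.0422 / 4.982×10^-6 = 1.313×10^7 Pa.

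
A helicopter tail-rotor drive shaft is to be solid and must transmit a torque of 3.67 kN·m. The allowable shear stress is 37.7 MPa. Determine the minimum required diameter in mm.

For a solid shaft τ_max = 16T/(πd³), so d = (16T/(π τ_allow))^(1/3) = (16·3670/(π·3.77×10^7))^(1/3) = 0.07915 m.

79.1 mm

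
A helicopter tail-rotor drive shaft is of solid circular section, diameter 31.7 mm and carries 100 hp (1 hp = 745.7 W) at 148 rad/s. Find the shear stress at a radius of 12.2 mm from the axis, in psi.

8990 psi

ω = 148 rad/s, so T = P/ω = 100×745.7 / 148.0 = 503.9 N·m.
J = πd⁴/32 = π(0.0317)⁴/32 = 9.914×10^-8 m⁴.
Shear stress varies linearly with radius: τ = T·r/J = 503.9 × 0.0122 / 9.914×10^-8 = 6.200×10^7 Pa.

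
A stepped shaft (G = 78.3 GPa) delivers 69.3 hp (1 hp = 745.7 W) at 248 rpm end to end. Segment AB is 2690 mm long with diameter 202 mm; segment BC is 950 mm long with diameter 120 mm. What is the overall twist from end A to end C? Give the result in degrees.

ω = 2π·248/60 = 25.97 rad/s, so T = P/ω = 69.3×745.7 / 25.97 = 1990 N·m.
J_AB = π(0.202)⁴/32 = 1.63×10^-4 m⁴; J_BC = π(0.120)⁴/32 = 2.04×10^-5 m⁴.
θ = (T/G)·Σ L_i/J_i = (1990/78.3×10⁹)·(2.69/1.63×10^-4 + 0.950/2.04×10^-5) = 1.604×10^-3 rad.

0.0919°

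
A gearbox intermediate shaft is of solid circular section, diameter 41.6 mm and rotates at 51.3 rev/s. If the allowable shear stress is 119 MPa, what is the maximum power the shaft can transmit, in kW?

J = πd⁴/32 = π(0.0416)⁴/32 = 2.940×10^-7 m⁴.
T_max = τ_allow·J/r = 1.19×10^8 × 2.940×10^-7 / 0.0208 = 1682 N·m.
ω = 2π·51.3 = 322.3 rad/s, so P_max = T_max·ω = 5.422×10^5 W.

542 kW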